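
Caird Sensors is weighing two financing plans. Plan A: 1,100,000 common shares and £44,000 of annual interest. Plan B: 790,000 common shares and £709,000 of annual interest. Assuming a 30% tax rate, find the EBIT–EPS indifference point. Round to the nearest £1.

At indifference, (EBIT − 44,000)(1 − t)/1,100,000 = (EBIT − 709,000)(1 − t)/790,000.
The (1 − t) factor cancels: (EBIT − 44,000) × 790,000 = (EBIT − 709,000) × 1,100,000.
Solving, EBIT = (709,000·1,100,000 − 44,000·790,000) / (1,100,000 − 790,000) = 745,140,000,000 / 310,000 = 2,403,677.42.

£2,403,677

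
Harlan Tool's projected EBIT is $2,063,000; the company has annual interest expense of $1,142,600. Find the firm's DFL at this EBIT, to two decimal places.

2.24

Annual interest charges come to $1,142,600.00.
DFL = EBIT ÷ (EBIT − I) = $2,063,000 ÷ ($2,063,000 − $1,142,600.00) = $2,063,000 ÷ $920,400.00 = 2.2414.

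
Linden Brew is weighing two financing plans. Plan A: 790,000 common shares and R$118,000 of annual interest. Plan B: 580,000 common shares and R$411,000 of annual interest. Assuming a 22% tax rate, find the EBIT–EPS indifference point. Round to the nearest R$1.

At indifference, (EBIT − 118,000)(1 − t)/790,000 = (EBIT − 411,000)(1 − t)/580,000.
The (1 − t) factor cancels: (EBIT − 118,000) × 580,000 = (EBIT − 411,000) × 790,000.
Solving, EBIT = (411,000·790,000 − 118,000·580,000) / (790,000 − 580,000) = 256,250,000,000 / 210,000 = 1,220,238.10.

R$1,220,238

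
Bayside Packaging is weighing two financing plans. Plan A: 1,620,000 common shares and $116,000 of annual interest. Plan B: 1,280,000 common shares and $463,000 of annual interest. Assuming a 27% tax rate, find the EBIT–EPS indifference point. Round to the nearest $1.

$1,769,353

Set EPS_A = EPS_B: (EBIT − $116,000)(1 − 0.27) ÷ 1,620,000 = (EBIT − $463,000)(1 − 0.27) ÷ 1,280,000.
The (1 − t) factor cancels: (EBIT − 116,000) × 1,280,000 = (EBIT − 463,000) × 1,620,000.
EBIT × (1,620,000 − 1,280,000) = 463,000 × 1,620,000 − 116,000 × 1,280,000 = 601,580,000,000, so EBIT = 601,580,000,000 ÷ 340,000 = 1,769,352.94.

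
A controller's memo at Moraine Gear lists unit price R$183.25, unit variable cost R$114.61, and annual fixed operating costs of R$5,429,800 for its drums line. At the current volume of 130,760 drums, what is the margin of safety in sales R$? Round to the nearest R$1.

Each unit contributes R$183.25 − R$114.61 = R$68.64. Break-even units = R$5,429,800 ÷ R$68.64 = 79,105.48; break-even revenue = 79,105.48 × R$183.25 = R$14,496,078.82.
Current sales = 130,760 × R$183.25 = R$23,961,770.00.
Margin of safety = R$23,961,770.00 − R$14,496,078.82 = R$9,465,691.

R$9,465,691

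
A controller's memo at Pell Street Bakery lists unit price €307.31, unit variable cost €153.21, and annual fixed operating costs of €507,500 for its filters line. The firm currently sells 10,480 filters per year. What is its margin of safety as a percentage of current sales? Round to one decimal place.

Contribution margin per unit = €307.31 − €153.21 = €154.10. Break-even units = €507,500 ÷ €154.10 = 3,293.32; break-even revenue = 3,293.32 × €307.31 = €1,012,068.95.
Current sales = 10,480 × €307.31 = €3,220,608.80.
Margin of safety = (€3,220,608.80 − €1,012,068.95) ÷ €3,220,608.80 = 68.6%.

68.6%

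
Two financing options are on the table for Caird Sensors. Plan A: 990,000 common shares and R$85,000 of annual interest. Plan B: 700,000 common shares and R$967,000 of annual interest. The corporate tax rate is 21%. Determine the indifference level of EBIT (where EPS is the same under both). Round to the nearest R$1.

At indifference, (EBIT − 85,000)(1 − t)/990,000 = (EBIT − 967,000)(1 − t)/700,000.
The (1 − t) factor cancels: (EBIT − 85,000) × 700,000 = (EBIT − 967,000) × 990,000.
Solving, EBIT = (967,000·990,000 − 85,000·700,000) / (990,000 − 700,000) = 897,830,000,000 / 290,000 = 3,095,965.52.

R$3,095,966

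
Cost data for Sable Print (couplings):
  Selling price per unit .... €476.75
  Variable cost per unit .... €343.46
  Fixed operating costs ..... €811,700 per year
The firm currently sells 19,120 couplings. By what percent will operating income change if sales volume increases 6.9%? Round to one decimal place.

Contribution at this volume is 19,120 × €133.29 = €2,548,504.80.
Subtracting fixed costs: EBIT = €2,548,504.80 − €811,700 = €1,736,804.80.
So DOL = total CM / EBIT = €2,548,504.80 / €1,736,804.80 = 1.4674.
%ΔEBIT = DOL × %ΔSales = 1.4674 × +6.9% = +10.1%.

+10.1%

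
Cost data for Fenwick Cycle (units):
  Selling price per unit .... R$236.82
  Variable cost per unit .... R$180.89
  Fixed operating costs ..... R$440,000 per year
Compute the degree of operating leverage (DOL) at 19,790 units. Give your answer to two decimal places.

1.66

Total contribution margin = 19,790 × R$55.93 = R$1,106,854.70.
Subtracting fixed costs: EBIT = R$1,106,854.70 − R$440,000 = R$666,854.70.
Degree of operating leverage = R$1,106,854.70 / R$666,854.70 = 1.6598.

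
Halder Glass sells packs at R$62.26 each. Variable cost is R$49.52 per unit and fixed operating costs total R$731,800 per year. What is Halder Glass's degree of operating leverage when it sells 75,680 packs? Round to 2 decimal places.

At 75,680 units, contribution = 75,680 × R$12.74 = R$964,163.20.
Operating income = contribution − fixed costs = R$964,163.20 − R$731,800 = R$232,363.20.
So DOL = total CM / EBIT = R$964,163.20 / R$232,363.20 = 4.1494.

4.15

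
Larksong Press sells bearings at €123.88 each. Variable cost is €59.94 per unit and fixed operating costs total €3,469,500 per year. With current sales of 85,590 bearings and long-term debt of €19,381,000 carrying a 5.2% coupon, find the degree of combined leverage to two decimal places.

Contribution at this volume is 85,590 × €63.94 = €5,472,624.60.
Operating income = contribution − fixed costs = €5,472,624.60 − €3,469,500 = €2,003,124.60. Interest = €1,007,812.00, so EBIT − I = €995,312.60.
DCL = contribution ÷ (EBIT − I) = €5,472,624.60 ÷ €995,312.60 = 5.4984.

5.50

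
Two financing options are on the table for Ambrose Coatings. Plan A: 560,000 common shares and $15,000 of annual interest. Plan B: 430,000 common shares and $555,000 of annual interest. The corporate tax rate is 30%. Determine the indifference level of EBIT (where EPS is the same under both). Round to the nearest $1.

At indifference, (EBIT − 15,000)(1 − t)/560,000 = (EBIT − 555,000)(1 − t)/430,000.
The (1 − t) factor cancels: (EBIT − 15,000) × 430,000 = (EBIT − 555,000) × 560,000.
Solving, EBIT = (555,000·560,000 − 15,000·430,000) / (560,000 − 430,000) = 304,350,000,000 / 130,000 = 2,341,153.85.

$2,341,154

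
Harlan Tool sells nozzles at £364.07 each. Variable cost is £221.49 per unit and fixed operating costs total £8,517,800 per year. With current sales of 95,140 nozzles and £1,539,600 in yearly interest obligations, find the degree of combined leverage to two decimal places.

Total contribution margin = 95,140 × £142.58 = £13,565,061.20.
EBIT = £13,565,061.20 − £8,517,800 = £5,047,261.20. Interest = £1,539,600.00, so EBIT − I = £3,507,661.20.
Degree of total leverage = total CM / (EBIT − interest) = £13,565,061.20 / £3,507,661.20 = 3.8673.

3.87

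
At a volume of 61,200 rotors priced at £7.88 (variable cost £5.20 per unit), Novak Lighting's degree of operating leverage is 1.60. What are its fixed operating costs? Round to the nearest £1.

£61,506

At 61,200 units, contribution = 61,200 × £2.68 = £164,016.00.
Since DOL = CM ÷ EBIT, EBIT = £164,016.00 ÷ 1.60 = £102,510.00.
And FC = contribution − EBIT = £164,016.00 − £102,510.00 = £61,506.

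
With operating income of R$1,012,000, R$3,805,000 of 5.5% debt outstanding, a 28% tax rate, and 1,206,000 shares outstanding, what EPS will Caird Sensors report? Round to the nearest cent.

R$0.48

Interest = R$209,275.00, so EBT = R$1,012,000 − R$209,275.00 = R$802,725.00.
After tax at 28%: net income = R$802,725.00 × 0.72 = R$577,962.00.
EPS = R$577,962.00 ÷ 1,206,000 = R$0.48.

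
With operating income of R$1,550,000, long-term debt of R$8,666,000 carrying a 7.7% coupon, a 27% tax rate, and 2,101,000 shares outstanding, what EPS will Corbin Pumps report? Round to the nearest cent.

R$0.31

Interest = R$667,282.00, so EBT = R$1,550,000 − R$667,282.00 = R$882,718.00.
Net income = R$882,718.00 × (1 − 0.27) = R$644,384.14.
EPS = R$644,384.14 ÷ 2,101,000 = R$0.31.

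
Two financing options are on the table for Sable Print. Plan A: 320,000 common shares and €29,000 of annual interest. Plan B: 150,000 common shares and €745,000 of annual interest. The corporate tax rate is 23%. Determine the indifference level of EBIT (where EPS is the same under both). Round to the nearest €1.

Set EPS_A = EPS_B: (EBIT − €29,000)(1 − 0.23) ÷ 320,000 = (EBIT − €745,000)(1 − 0.23) ÷ 150,000.
Cancelling (1 − t) and cross-multiplying: 150,000·(EBIT − 29,000) = 320,000·(EBIT − 745,000).
EBIT × (320,000 − 150,000) = 745,000 × 320,000 − 29,000 × 150,000 = 234,050,000,000, so EBIT = 234,050,000,000 ÷ 170,000 = 1,376,764.71.

€1,376,765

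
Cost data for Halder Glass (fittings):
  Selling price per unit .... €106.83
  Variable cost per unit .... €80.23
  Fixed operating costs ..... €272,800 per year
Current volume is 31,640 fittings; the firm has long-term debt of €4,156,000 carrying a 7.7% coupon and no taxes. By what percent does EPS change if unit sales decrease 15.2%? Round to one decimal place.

-51.4%

Total contribution margin = 31,640 × €26.60 = €841,624.00.
EBIT = €841,624.00 − €272,800 = €568,824.00.
After interest of €320,012.00, pre-tax earnings = €248,812.00.
DCL = total CM / (EBIT − I) = €841,624.00 / €248,812.00 = 3.3826.
%ΔEPS = DCL × %ΔSales = 3.3826 × -15.2% = -51.4%.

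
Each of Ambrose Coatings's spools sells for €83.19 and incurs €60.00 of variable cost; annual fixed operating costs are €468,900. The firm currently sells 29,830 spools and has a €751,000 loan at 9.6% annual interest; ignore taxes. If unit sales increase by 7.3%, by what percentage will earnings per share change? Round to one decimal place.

At 29,830 units, contribution = 29,830 × €23.19 = €691,757.70.
Subtracting fixed costs: EBIT = €691,757.70 − €468,900 = €222,857.70.
After interest of €72,096.00, pre-tax earnings = €150,761.70.
DCL = total CM / (EBIT − I) = €691,757.70 / €150,761.70 = 4.5884.
EPS therefore changes by 4.5884 × (+7.3%) = +33.5%.

+33.5%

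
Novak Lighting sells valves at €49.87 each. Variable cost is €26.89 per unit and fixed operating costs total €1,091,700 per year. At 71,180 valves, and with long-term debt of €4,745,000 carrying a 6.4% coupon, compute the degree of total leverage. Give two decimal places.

At 71,180 units, contribution = 71,180 × €22.98 = €1,635,716.40.
Operating income = contribution − fixed costs = €1,635,716.40 − €1,091,700 = €544,016.40. Interest = €303,680.00, so EBIT − I = €240,336.40.
DCL = contribution ÷ (EBIT − I) = €1,635,716.40 ÷ €240,336.40 = 6.8059.

6.81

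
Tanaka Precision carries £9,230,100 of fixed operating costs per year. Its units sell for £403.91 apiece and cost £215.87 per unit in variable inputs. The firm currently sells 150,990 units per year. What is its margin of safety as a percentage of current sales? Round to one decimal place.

67.5%

Unit CM = price − variable cost = £403.91 − £215.87 = £188.04. Break-even units = £9,230,100 ÷ £188.04 = 49,085.83; break-even revenue = 49,085.83 × £403.91 = £19,826,258.73.
Current sales = 150,990 × £403.91 = £60,986,370.90.
Margin of safety = (£60,986,370.90 − £19,826,258.73) ÷ £60,986,370.90 = 67.5%.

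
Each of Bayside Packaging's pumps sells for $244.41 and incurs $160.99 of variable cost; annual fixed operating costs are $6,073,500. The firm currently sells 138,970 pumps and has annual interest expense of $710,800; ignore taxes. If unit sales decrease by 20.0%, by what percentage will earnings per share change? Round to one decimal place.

-48.2%

Total contribution margin = 138,970 × $83.42 = $11,592,877.40.
EBIT = $11,592,877.40 − $6,073,500 = $5,519,377.40.
After interest of $710,800.00, pre-tax earnings = $4,808,577.40.
DCL = total CM / (EBIT − I) = $11,592,877.40 / $4,808,577.40 = 2.4109.
EPS therefore changes by 2.4109 × (-20.0%) = -48.2%.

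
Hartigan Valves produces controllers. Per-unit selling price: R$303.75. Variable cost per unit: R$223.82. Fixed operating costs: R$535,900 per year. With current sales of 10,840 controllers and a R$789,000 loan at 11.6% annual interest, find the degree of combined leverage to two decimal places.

3.63

Contribution at this volume is 10,840 × R$79.93 = R$866,441.20.
Operating income = contribution − fixed costs = R$866,441.20 − R$535,900 = R$330,541.20. Interest = R$91,524.00, so EBIT − I = R$239,017.20.
Degree of total leverage = total CM / (EBIT − interest) = R$866,441.20 / R$239,017.20 = 3.6250.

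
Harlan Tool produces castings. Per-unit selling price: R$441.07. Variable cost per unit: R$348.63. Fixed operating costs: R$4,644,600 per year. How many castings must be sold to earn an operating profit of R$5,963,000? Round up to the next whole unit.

Contribution margin per unit = R$441.07 − R$348.63 = R$92.44.
Units = (FC + target) / CM = (R$4,644,600 + R$5,963,000) / R$92.44 = 114,751.19, so 114,752 castings.

114,752 castings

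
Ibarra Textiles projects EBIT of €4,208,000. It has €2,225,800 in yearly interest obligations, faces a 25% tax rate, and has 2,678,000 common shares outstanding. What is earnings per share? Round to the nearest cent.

€0.56

Interest = €2,225,800.00, so EBT = €4,208,000 − €2,225,800.00 = €1,982,200.00.
Net income = €1,982,200.00 × (1 − 0.25) = €1,486,650.00.
EPS = €1,486,650.00 ÷ 2,678,000 = €0.56.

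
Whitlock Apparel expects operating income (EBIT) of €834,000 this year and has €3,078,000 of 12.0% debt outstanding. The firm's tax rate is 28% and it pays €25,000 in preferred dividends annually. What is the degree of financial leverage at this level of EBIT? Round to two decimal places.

Interest = €369,360.00.
Pre-tax preferred-dividend burden = €25,000 ÷ (1 − 0.28) = €34,722.22.
DFL = EBIT ÷ [EBIT − I − D_p/(1−t)] = €834,000 ÷ [€834,000 − €369,360.00 − €34,722.22] = €834,000 ÷ €429,917.78 = 1.9399.

1.94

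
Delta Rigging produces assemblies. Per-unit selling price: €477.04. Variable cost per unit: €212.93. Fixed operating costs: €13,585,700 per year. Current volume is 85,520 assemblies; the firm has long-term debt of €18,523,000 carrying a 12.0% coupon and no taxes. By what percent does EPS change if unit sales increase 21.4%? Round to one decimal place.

Contribution at this volume is 85,520 × €264.11 = €22,586,687.20.
Subtracting fixed costs: EBIT = €22,586,687.20 − €13,585,700 = €9,000,987.20.
Interest = €2,222,760.00, so EBIT − I = €6,778,227.20.
DCL = total CM / (EBIT − I) = €22,586,687.20 / €6,778,227.20 = 3.3322.
%ΔEPS = DCL × %ΔSales = 3.3322 × +21.4% = +71.3%.

+71.3%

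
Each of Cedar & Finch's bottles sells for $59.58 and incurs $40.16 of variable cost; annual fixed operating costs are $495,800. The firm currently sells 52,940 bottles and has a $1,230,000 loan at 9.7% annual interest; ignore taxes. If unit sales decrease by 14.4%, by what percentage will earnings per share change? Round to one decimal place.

Total contribution margin = 52,940 × $19.42 = $1,028,094.80.
Subtracting fixed costs: EBIT = $1,028,094.80 − $495,800 = $532,294.80.
Interest = $119,310.00, so EBIT − I = $412,984.80.
DCL = total CM / (EBIT − I) = $1,028,094.80 / $412,984.80 = 2.4894.
EPS therefore changes by 2.4894 × (-14.4%) = -35.8%.

-35.8%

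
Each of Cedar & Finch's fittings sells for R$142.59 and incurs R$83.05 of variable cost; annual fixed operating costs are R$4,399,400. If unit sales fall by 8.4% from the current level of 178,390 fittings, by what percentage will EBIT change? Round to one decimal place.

Total contribution margin = 178,390 × R$59.54 = R$10,621,340.60.
Subtracting fixed costs: EBIT = R$10,621,340.60 − R$4,399,400 = R$6,221,940.60.
DOL = contribution ÷ EBIT = R$10,621,340.60 ÷ R$6,221,940.60 = 1.7071.
So EBIT moves 1.7071 × (-8.4%) = -14.3%.

-14.3%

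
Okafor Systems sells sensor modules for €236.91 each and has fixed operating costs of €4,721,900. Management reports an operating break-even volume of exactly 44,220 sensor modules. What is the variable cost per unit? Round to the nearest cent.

€130.13

At break-even, FC = Q × (P − VC), so P − VC = €4,721,900 ÷ 44,220 = €106.7820.
Hence VC = price − CM = €236.91 − €106.7820 = €130.13.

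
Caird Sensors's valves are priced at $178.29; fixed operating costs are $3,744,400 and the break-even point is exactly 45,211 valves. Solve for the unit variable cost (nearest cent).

$95.47

At break-even, FC = Q × (P − VC), so P − VC = $3,744,400 ÷ 45,211 = $82.8206.
Hence VC = price − CM = $178.29 − $82.8206 = $95.47.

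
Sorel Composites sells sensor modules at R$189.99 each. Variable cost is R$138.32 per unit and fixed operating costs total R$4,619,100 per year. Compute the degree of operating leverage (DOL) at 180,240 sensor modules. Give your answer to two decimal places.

Contribution at this volume is 180,240 × R$51.67 = R$9,313,000.80.
Operating income = contribution − fixed costs = R$9,313,000.80 − R$4,619,100 = R$4,693,900.80.
So DOL = total CM / EBIT = R$9,313,000.80 / R$4,693,900.80 = 1.9841.

1.98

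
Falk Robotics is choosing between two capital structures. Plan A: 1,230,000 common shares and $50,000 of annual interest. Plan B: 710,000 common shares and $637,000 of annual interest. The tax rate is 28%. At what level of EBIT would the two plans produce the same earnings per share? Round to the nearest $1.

Set EPS_A = EPS_B: (EBIT − $50,000)(1 − 0.28) ÷ 1,230,000 = (EBIT − $637,000)(1 − 0.28) ÷ 710,000.
The (1 − t) factor cancels: (EBIT − 50,000) × 710,000 = (EBIT − 637,000) × 1,230,000.
EBIT × (1,230,000 − 710,000) = 637,000 × 1,230,000 − 50,000 × 710,000 = 748,010,000,000, so EBIT = 748,010,000,000 ÷ 520,000 = 1,438,480.77.

$1,438,481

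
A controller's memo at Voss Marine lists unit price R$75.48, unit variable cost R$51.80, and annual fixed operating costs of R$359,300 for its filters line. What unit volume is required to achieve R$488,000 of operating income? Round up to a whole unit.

Contribution margin per unit = R$75.48 − R$51.80 = R$23.68.
Required volume = (fixed costs + target profit) ÷ CM = (R$359,300 + R$488,000) ÷ R$23.68 = 35,781.25, so 35,782 filters.

35,782 filters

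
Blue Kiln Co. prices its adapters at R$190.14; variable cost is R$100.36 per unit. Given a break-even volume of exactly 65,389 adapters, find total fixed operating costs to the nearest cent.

Each unit contributes R$190.14 − R$100.36 = R$89.78.
Fixed costs = break-even units × CM = 65,389 × R$89.78 = R$5,870,624.42.

R$5,870,624.42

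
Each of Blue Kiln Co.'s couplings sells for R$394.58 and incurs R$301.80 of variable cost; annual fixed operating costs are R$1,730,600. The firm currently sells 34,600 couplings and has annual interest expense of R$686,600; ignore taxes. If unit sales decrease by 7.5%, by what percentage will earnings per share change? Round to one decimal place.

-30.4%

At 34,600 units, contribution = 34,600 × R$92.78 = R$3,210,188.00.
EBIT = R$3,210,188.00 − R$1,730,600 = R$1,479,588.00.
After interest of R$686,600.00, pre-tax earnings = R$792,988.00.
DCL = total CM / (EBIT − I) = R$3,210,188.00 / R$792,988.00 = 4.0482.
%ΔEPS = DCL × %ΔSales = 4.0482 × -7.5% = -30.4%.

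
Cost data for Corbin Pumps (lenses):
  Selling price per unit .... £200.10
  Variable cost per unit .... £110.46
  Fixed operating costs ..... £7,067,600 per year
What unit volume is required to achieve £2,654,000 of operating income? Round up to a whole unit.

Contribution margin per unit = £200.10 − £110.46 = £89.64.
Required volume = (fixed costs + target profit) ÷ CM = (£7,067,600 + £2,654,000) ÷ £89.64 = 108,451.58, so 108,452 lenses.

108,452 lenses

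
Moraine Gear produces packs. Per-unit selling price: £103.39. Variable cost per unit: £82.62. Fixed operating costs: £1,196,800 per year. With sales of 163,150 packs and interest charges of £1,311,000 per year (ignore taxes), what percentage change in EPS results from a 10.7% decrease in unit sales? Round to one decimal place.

-41.2%

Contribution at this volume is 163,150 × £20.77 = £3,388,625.50.
EBIT = £3,388,625.50 − £1,196,800 = £2,191,825.50.
After interest of £1,311,000.00, pre-tax earnings = £880,825.50.
Degree of combined leverage = contribution ÷ (EBIT − I) = £3,388,625.50 ÷ £880,825.50 = 3.8471.
%ΔEPS = DCL × %ΔSales = 3.8471 × -10.7% = -41.2%.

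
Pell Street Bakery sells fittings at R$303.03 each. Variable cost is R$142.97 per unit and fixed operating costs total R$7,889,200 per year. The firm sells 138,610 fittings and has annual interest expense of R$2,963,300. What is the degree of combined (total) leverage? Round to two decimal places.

Contribution at this volume is 138,610 × R$160.06 = R$22,185,916.60.
Operating income = contribution − fixed costs = R$22,185,916.60 − R$7,889,200 = R$14,296,716.60. Interest = R$2,963,300.00, so EBIT − I = R$11,333,416.60.
DCL = contribution ÷ (EBIT − I) = R$22,185,916.60 ÷ R$11,333,416.60 = 1.9576.

1.96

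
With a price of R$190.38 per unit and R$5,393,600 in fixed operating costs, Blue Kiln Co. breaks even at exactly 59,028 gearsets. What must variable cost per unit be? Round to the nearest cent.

Contribution per unit must be FC / Q = R$5,393,600 / 59,028 = R$91.3736.
Variable cost per unit = R$190.38 − R$91.3736 = R$99.01.

R$99.01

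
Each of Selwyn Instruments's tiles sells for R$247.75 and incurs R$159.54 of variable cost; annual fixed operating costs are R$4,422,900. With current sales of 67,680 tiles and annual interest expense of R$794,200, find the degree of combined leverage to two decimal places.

7.93

Contribution at this volume is 67,680 × R$88.21 = R$5,970,052.80.
Operating income = contribution − fixed costs = R$5,970,052.80 − R$4,422,900 = R$1,547,152.80. Interest = R$794,200.00, so EBIT − I = R$752,952.80.
DCL = contribution ÷ (EBIT − I) = R$5,970,052.80 ÷ R$752,952.80 = 7.9289.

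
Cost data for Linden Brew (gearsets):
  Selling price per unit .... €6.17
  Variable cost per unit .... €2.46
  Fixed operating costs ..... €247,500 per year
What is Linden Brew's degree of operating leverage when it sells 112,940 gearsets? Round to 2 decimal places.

2.44

Contribution at this volume is 112,940 × €3.71 = €419,007.40.
Subtracting fixed costs: EBIT = €419,007.40 − €247,500 = €171,507.40.
So DOL = total CM / EBIT = €419,007.40 / €171,507.40 = 2.4431.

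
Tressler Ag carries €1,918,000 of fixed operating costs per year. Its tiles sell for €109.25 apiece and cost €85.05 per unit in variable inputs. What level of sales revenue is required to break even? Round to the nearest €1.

€8,658,740

CM per unit = €109.25 − €85.05 = €24.20; CM ratio = €24.20 / €109.25 = 0.2215.
Break-even sales = FC ÷ CM ratio = €1,918,000 × €109.25 / €24.20 = €8,658,740.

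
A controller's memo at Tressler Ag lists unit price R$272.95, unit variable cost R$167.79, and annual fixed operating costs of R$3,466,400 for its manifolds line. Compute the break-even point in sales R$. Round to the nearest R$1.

Contribution margin per unit = R$272.95 − R$167.79 = R$105.16, a CM ratio of R$105.16 ÷ R$272.95 = 0.3853.
Break-even sales = FC ÷ CM ratio = R$3,466,400 × R$272.95 / R$105.16 = R$8,997,279.

R$8,997,279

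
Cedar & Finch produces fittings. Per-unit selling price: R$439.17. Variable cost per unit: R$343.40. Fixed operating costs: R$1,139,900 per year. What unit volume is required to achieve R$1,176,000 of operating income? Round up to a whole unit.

Unit CM = price − variable cost = R$439.17 − R$343.40 = R$95.77.
Need Q such that Q × R$95.77 − R$1,139,900 = R$1,176,000, i.e. Q = R$2,315,900 / R$95.77 = 24,181.89 → 24,182.

24,182 fittings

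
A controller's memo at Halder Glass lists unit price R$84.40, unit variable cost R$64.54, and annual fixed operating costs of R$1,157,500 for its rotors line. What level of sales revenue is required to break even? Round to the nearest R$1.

CM per unit = R$84.40 − R$64.54 = R$19.86; CM ratio = R$19.86 / R$84.40 = 0.2353.
Break-even sales = FC ÷ CM ratio = R$1,157,500 × R$84.40 / R$19.86 = R$4,919,084.

R$4,919,084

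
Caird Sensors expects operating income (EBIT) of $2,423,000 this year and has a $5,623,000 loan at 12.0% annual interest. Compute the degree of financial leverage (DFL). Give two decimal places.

1.39

Annual interest charges come to $674,760.00.
DFL = EBIT ÷ (EBIT − I) = $2,423,000 ÷ ($2,423,000 − $674,760.00) = $2,423,000 ÷ $1,748,240.00 = 1.3860.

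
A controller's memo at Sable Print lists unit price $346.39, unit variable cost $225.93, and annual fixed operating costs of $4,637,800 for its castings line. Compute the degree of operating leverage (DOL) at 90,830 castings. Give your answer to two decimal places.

1.74

Total contribution margin = 90,830 × $120.46 = $10,941,381.80.
EBIT = $10,941,381.80 − $4,637,800 = $6,303,581.80.
So DOL = total CM / EBIT = $10,941,381.80 / $6,303,581.80 = 1.7357.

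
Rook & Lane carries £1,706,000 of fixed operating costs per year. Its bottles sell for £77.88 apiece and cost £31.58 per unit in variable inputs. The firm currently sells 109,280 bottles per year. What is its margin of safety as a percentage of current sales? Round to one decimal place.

66.3%

Contribution margin per unit = £77.88 − £31.58 = £46.30. Break-even units = £1,706,000 ÷ £46.30 = 36,846.65; break-even revenue = 36,846.65 × £77.88 = £2,869,617.28.
Current sales = 109,280 × £77.88 = £8,510,726.40.
Margin of safety = (£8,510,726.40 − £2,869,617.28) ÷ £8,510,726.40 = 66.3%.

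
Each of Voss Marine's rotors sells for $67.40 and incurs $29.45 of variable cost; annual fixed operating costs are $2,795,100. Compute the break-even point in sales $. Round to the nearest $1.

CM per unit = $67.40 − $29.45 = $37.95; CM ratio = $37.95 / $67.40 = 0.5631.
Break-even sales = FC ÷ CM ratio = $2,795,100 × $67.40 / $37.95 = $4,964,157.

$4,964,157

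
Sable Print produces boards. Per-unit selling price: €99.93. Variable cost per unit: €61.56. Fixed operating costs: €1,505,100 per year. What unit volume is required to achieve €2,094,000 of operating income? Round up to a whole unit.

Each unit contributes €99.93 − €61.56 = €38.37.
Need Q such that Q × €38.37 − €1,505,100 = €2,094,000, i.e. Q = €3,599,100 / €38.37 = 93,799.84 → 93,800.

93,800 boards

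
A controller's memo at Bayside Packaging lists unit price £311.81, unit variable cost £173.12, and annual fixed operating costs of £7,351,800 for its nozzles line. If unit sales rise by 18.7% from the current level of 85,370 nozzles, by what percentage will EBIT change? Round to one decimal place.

At 85,370 units, contribution = 85,370 × £138.69 = £11,839,965.30.
EBIT = £11,839,965.30 − £7,351,800 = £4,488,165.30.
DOL = contribution ÷ EBIT = £11,839,965.30 ÷ £4,488,165.30 = 2.6380.
Operating income changes by 2.6380 × +18.7% = +49.3%.

+49.3%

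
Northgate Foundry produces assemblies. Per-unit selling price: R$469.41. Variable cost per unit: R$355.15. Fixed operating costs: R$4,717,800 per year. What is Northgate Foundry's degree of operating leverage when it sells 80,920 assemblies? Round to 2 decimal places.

At 80,920 units, contribution = 80,920 × R$114.26 = R$9,245,919.20.
Subtracting fixed costs: EBIT = R$9,245,919.20 − R$4,717,800 = R$4,528,119.20.
So DOL = total CM / EBIT = R$9,245,919.20 / R$4,528,119.20 = 2.0419.

2.04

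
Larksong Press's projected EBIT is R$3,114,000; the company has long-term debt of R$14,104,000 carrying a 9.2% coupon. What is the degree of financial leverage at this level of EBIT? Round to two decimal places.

Interest = R$1,297,568.00.
Degree of financial leverage = EBIT / (EBIT − interest) = R$3,114,000 / R$1,816,432.00 = 1.7143.

1.71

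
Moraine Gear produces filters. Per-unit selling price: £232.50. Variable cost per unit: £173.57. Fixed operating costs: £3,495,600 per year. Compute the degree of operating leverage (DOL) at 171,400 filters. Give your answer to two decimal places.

1.53

Contribution at this volume is 171,400 × £58.93 = £10,100,602.00.
Operating income = contribution − fixed costs = £10,100,602.00 − £3,495,600 = £6,605,002.00.
Degree of operating leverage = £10,100,602.00 / £6,605,002.00 = 1.5292.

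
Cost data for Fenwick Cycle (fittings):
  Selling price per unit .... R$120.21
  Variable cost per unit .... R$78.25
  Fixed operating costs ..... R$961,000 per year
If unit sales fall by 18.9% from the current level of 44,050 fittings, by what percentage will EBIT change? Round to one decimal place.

-39.4%

At 44,050 units, contribution = 44,050 × R$41.96 = R$1,848,338.00.
Operating income = contribution − fixed costs = R$1,848,338.00 − R$961,000 = R$887,338.00.
Degree of operating leverage = R$1,848,338.00 / R$887,338.00 = 2.0830.
So EBIT moves 2.0830 × (-18.9%) = -39.4%.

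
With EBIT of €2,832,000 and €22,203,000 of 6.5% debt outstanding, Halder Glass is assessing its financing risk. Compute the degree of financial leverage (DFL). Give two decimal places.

2.04

Interest = €1,443,195.00.
DFL = EBIT ÷ (EBIT − I) = €2,832,000 ÷ (€2,832,000 − €1,443,195.00) = €2,832,000 ÷ €1,388,805.00 = 2.0392.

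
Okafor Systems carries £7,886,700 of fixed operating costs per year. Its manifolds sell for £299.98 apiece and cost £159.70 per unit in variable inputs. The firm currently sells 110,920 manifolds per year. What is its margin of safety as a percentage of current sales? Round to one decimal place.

49.3%

Contribution margin per unit = £299.98 − £159.70 = £140.28. Break-even units = £7,886,700 ÷ £140.28 = 56,221.13; break-even revenue = 56,221.13 × £299.98 = £16,865,214.33.
Actual sales revenue = 110,920 × £299.98 = £33,273,781.60.
Margin of safety = (£33,273,781.60 − £16,865,214.33) ÷ £33,273,781.60 = 49.3%.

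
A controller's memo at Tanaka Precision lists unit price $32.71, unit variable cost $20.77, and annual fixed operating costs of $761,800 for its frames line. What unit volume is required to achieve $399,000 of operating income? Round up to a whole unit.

Each unit contributes $32.71 − $20.77 = $11.94.
Required volume = (fixed costs + target profit) ÷ CM = ($761,800 + $399,000) ÷ $11.94 = 97,219.43, so 97,220 frames.

97,220 frames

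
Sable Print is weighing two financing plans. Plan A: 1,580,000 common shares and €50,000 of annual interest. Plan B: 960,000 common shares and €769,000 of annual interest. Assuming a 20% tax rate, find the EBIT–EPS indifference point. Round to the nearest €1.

At indifference, (EBIT − 50,000)(1 − t)/1,580,000 = (EBIT − 769,000)(1 − t)/960,000.
The (1 − t) factor cancels: (EBIT − 50,000) × 960,000 = (EBIT − 769,000) × 1,580,000.
Solving, EBIT = (769,000·1,580,000 − 50,000·960,000) / (1,580,000 − 960,000) = 1,167,020,000,000 / 620,000 = 1,882,290.32.

€1,882,290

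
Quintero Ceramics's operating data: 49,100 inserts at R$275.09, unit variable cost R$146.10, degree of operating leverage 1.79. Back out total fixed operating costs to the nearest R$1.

Total contribution margin = 49,100 × R$128.99 = R$6,333,409.00.
DOL = contribution / EBIT, so EBIT = R$6,333,409.00 / 1.79 = R$3,538,217.32.
And FC = contribution − EBIT = R$6,333,409.00 − R$3,538,217.32 = R$2,795,192.

R$2,795,192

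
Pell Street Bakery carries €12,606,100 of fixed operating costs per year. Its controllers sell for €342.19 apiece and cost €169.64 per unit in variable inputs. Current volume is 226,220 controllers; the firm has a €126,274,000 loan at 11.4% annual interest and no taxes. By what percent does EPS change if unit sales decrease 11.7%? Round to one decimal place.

Total contribution margin = 226,220 × €172.55 = €39,034,261.00.
Subtracting fixed costs: EBIT = €39,034,261.00 − €12,606,100 = €26,428,161.00.
Interest = €14,395,236.00, so EBIT − I = €12,032,925.00.
DCL = total CM / (EBIT − I) = €39,034,261.00 / €12,032,925.00 = 3.2440.
EPS therefore changes by 3.2440 × (-11.7%) = -38.0%.

-38.0%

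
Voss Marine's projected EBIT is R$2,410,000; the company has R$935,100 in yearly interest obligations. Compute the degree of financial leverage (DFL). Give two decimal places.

Interest = R$935,100.00.
DFL = EBIT ÷ (EBIT − I) = R$2,410,000 ÷ (R$2,410,000 − R$935,100.00) = R$2,410,000 ÷ R$1,474,900.00 = 1.6340.

1.63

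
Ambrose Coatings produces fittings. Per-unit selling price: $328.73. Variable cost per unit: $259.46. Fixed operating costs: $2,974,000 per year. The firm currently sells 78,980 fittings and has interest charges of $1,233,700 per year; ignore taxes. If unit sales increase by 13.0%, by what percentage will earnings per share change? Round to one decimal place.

Contribution at this volume is 78,980 × $69.27 = $5,470,944.60.
Operating income = contribution − fixed costs = $5,470,944.60 − $2,974,000 = $2,496,944.60.
Interest = $1,233,700.00, so EBIT − I = $1,263,244.60.
DCL = total CM / (EBIT − I) = $5,470,944.60 / $1,263,244.60 = 4.3309.
EPS therefore changes by 4.3309 × (+13.0%) = +56.3%.

+56.3%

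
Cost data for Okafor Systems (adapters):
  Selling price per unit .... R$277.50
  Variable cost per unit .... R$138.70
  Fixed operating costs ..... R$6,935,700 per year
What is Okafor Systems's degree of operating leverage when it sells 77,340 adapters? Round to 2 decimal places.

2.83

Total contribution margin = 77,340 × R$138.80 = R$10,734,792.00.
Subtracting fixed costs: EBIT = R$10,734,792.00 − R$6,935,700 = R$3,799,092.00.
DOL = contribution ÷ EBIT = R$10,734,792.00 ÷ R$3,799,092.00 = 2.8256.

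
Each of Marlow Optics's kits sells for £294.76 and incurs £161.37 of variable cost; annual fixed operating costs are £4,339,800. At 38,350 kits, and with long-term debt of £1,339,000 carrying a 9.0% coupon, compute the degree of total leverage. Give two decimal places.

7.81

Total contribution margin = 38,350 × £133.39 = £5,115,506.50.
EBIT = £5,115,506.50 − £4,339,800 = £775,706.50. Interest = £120,510.00.
DOL = £5,115,506.50 ÷ £775,706.50 = 6.5946; DFL = £775,706.50 ÷ £655,196.50 = 1.1839.
Combined leverage = 6.5946 × 1.1839 = 7.8073.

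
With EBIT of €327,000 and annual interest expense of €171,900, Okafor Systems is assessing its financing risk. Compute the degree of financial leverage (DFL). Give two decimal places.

2.11

Annual interest charges come to €171,900.00.
Degree of financial leverage = EBIT / (EBIT − interest) = €327,000 / €155,100.00 = 2.1083.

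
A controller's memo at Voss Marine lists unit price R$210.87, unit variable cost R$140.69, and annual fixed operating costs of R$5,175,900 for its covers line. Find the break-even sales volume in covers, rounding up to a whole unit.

Unit CM = price − variable cost = R$210.87 − R$140.69 = R$70.18.
Break-even volume = fixed costs ÷ CM per unit = R$5,175,900 ÷ R$70.18 = 73,751.78, so 73,752 covers.

73,752 covers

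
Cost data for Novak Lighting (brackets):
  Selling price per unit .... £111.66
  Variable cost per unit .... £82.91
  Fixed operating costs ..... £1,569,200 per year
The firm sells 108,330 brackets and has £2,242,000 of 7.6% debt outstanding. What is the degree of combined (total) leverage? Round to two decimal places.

2.27

Contribution at this volume is 108,330 × £28.75 = £3,114,487.50.
Operating income = contribution − fixed costs = £3,114,487.50 − £1,569,200 = £1,545,287.50. Interest = £170,392.00, so EBIT − I = £1,374,895.50.
Degree of total leverage = total CM / (EBIT − interest) = £3,114,487.50 / £1,374,895.50 = 2.2653.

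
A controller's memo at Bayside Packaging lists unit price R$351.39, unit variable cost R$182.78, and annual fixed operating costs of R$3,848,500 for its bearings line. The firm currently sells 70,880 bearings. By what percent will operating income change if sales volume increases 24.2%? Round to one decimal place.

Contribution at this volume is 70,880 × R$168.61 = R$11,951,076.80.
Operating income = contribution − fixed costs = R$11,951,076.80 − R$3,848,500 = R$8,102,576.80.
Degree of operating leverage = R$11,951,076.80 / R$8,102,576.80 = 1.4750.
%ΔEBIT = DOL × %ΔSales = 1.4750 × +24.2% = +35.7%.

+35.7%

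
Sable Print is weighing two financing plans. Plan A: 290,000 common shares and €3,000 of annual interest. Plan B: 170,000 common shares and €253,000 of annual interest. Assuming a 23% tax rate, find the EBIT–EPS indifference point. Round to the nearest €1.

At indifference, (EBIT − 3,000)(1 − t)/290,000 = (EBIT − 253,000)(1 − t)/170,000.
Cancelling (1 − t) and cross-multiplying: 170,000·(EBIT − 3,000) = 290,000·(EBIT − 253,000).
Solving, EBIT = (253,000·290,000 − 3,000·170,000) / (290,000 − 170,000) = 72,860,000,000 / 120,000 = 607,166.67.

€607,167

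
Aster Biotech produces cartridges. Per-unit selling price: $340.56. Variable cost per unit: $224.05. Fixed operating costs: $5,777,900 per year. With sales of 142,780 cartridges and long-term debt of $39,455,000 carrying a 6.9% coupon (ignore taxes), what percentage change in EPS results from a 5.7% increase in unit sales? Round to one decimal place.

+11.7%

Total contribution margin = 142,780 × $116.51 = $16,635,297.80.
Operating income = contribution − fixed costs = $16,635,297.80 − $5,777,900 = $10,857,397.80.
After interest of $2,722,395.00, pre-tax earnings = $8,135,002.80.
DCL = total CM / (EBIT − I) = $16,635,297.80 / $8,135,002.80 = 2.0449.
%ΔEPS = DCL × %ΔSales = 2.0449 × +5.7% = +11.7%.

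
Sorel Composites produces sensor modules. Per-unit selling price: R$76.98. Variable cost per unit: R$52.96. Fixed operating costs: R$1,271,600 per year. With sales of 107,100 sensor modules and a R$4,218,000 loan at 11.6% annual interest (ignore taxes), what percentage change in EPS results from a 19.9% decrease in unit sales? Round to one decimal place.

At 107,100 units, contribution = 107,100 × R$24.02 = R$2,572,542.00.
EBIT = R$2,572,542.00 − R$1,271,600 = R$1,300,942.00.
Interest = R$489,288.00, so EBIT − I = R$811,654.00.
Degree of combined leverage = contribution ÷ (EBIT − I) = R$2,572,542.00 ÷ R$811,654.00 = 3.1695.
EPS therefore changes by 3.1695 × (-19.9%) = -63.1%.

-63.1%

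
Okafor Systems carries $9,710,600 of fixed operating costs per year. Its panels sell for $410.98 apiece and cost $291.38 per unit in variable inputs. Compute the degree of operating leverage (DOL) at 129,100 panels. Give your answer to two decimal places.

At 129,100 units, contribution = 129,100 × $119.60 = $15,440,360.00.
Operating income = contribution − fixed costs = $15,440,360.00 − $9,710,600 = $5,729,760.00.
DOL = contribution ÷ EBIT = $15,440,360.00 ÷ $5,729,760.00 = 2.6948.

2.69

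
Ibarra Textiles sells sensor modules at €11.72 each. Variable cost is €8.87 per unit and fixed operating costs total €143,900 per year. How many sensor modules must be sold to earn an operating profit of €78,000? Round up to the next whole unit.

77,860 sensor modules

Unit CM = price − variable cost = €11.72 − €8.87 = €2.85.
Units = (FC + target) / CM = (€143,900 + €78,000) / €2.85 = 77,859.65, so 77,860 sensor modules.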